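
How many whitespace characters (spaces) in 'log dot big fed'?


\s matches whitespace characters (spaces, tabs, etc.).
Text: 'log dot big fed'
This text has 4 words separated by spaces.
Number of spaces = number of words - 1 = 4 - 1 = 3

3


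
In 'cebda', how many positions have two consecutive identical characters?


Looking for consecutive identical characters in 'cebda':
  pos 0-1: 'c' vs 'e' -> different
  pos 1-2: 'e' vs 'b' -> different
  pos 2-3: 'b' vs 'd' -> different
  pos 3-4: 'd' vs 'a' -> different
Consecutive identical pairs: []
Count: 0

0


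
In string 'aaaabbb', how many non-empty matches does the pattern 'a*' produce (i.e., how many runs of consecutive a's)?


Pattern 'a*' matches zero or more a's. We want non-empty runs of consecutive a's.
String: 'aaaabbb'
Walking through the string to find runs of a's:
  Run 1: positions 0-3 -> 'aaaa'
Non-empty runs found: ['aaaa']
Count: 1

1


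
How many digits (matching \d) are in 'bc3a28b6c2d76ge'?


\d matches any digit 0-9.
Scanning 'bc3a28b6c2d76ge':
  pos 2: '3' -> DIGIT
  pos 4: '2' -> DIGIT
  pos 5: '8' -> DIGIT
  pos 7: '6' -> DIGIT
  pos 9: '2' -> DIGIT
  pos 11: '7' -> DIGIT
  pos 12: '6' -> DIGIT
Digits found: ['3', '2', '8', '6', '2', '7', '6']
Total: 7

7


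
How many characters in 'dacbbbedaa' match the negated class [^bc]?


Negated class [^bc] matches any char NOT in {b, c}
Scanning 'dacbbbedaa':
  pos 0: 'd' -> MATCH
  pos 1: 'a' -> MATCH
  pos 2: 'c' -> no (excluded)
  pos 3: 'b' -> no (excluded)
  pos 4: 'b' -> no (excluded)
  pos 5: 'b' -> no (excluded)
  pos 6: 'e' -> MATCH
  pos 7: 'd' -> MATCH
  pos 8: 'a' -> MATCH
  pos 9: 'a' -> MATCH
Total matches: 6

6


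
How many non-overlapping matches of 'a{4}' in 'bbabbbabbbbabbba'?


Pattern 'a{4}' matches exactly 4 consecutive a's (greedy, non-overlapping).
String: 'bbabbbabbbbabbba'
Scanning for runs of a's:
  Run at pos 2: 'a' (length 1) -> 0 match(es)
  Run at pos 6: 'a' (length 1) -> 0 match(es)
  Run at pos 11: 'a' (length 1) -> 0 match(es)
  Run at pos 15: 'a' (length 1) -> 0 match(es)
Matches found: []
Total: 0

0


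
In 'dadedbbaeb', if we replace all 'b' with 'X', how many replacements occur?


re.sub('b', 'X', text) replaces every occurrence of 'b' with 'X'.
Text: 'dadedbbaeb'
Scanning for 'b':
  pos 5: 'b' -> replacement #1
  pos 6: 'b' -> replacement #2
  pos 9: 'b' -> replacement #3
Total replacements: 3

3


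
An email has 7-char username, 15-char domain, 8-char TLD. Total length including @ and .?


An email address has format: username@domain.tld
Username length: 7
'@' character: 1
Domain length: 15
'.' character: 1
TLD length: 8
Total = 7 + 1 + 15 + 1 + 8 = 32

32


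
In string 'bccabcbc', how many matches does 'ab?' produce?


Pattern 'ab?' matches 'a' optionally followed by 'b'.
String: 'bccabcbc'
Scanning left to right for 'a' then checking next char:
  Match 1: 'ab' (a followed by b)
Total matches: 1

1


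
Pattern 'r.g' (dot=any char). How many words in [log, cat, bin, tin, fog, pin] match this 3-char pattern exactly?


Pattern 'r.g' means: starts with 'r', any single char, ends with 'g'.
Checking each word (must be exactly 3 chars):
  'log' (len=3): no
  'cat' (len=3): no
  'bin' (len=3): no
  'tin' (len=3): no
  'fog' (len=3): no
  'pin' (len=3): no
Matching words: []
Total: 0

0


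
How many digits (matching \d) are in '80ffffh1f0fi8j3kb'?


\d matches any digit 0-9.
Scanning '80ffffh1f0fi8j3kb':
  pos 0: '8' -> DIGIT
  pos 1: '0' -> DIGIT
  pos 7: '1' -> DIGIT
  pos 9: '0' -> DIGIT
  pos 12: '8' -> DIGIT
  pos 14: '3' -> DIGIT
Digits found: ['8', '0', '1', '0', '8', '3']
Total: 6

6


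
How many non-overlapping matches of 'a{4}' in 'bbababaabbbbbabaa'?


Pattern 'a{4}' matches exactly 4 consecutive a's (greedy, non-overlapping).
String: 'bbababaabbbbbabaa'
Scanning for runs of a's:
  Run at pos 2: 'a' (length 1) -> 0 match(es)
  Run at pos 4: 'a' (length 1) -> 0 match(es)
  Run at pos 6: 'aa' (length 2) -> 0 match(es)
  Run at pos 13: 'a' (length 1) -> 0 match(es)
  Run at pos 15: 'aa' (length 2) -> 0 match(es)
Matches found: []
Total: 0

0


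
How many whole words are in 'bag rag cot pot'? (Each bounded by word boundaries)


Word boundaries (\b) mark the start/end of each word.
Text: 'bag rag cot pot'
Splitting by whitespace:
  Word 1: 'bag'
  Word 2: 'rag'
  Word 3: 'cot'
  Word 4: 'pot'
Total whole words: 4

4


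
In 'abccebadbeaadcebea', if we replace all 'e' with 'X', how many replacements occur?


re.sub('e', 'X', text) replaces every occurrence of 'e' with 'X'.
Text: 'abccebadbeaadcebea'
Scanning for 'e':
  pos 4: 'e' -> replacement #1
  pos 9: 'e' -> replacement #2
  pos 14: 'e' -> replacement #3
  pos 16: 'e' -> replacement #4
Total replacements: 4

4


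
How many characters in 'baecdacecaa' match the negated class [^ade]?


Negated class [^ade] matches any char NOT in {a, d, e}
Scanning 'baecdacecaa':
  pos 0: 'b' -> MATCH
  pos 1: 'a' -> no (excluded)
  pos 2: 'e' -> no (excluded)
  pos 3: 'c' -> MATCH
  pos 4: 'd' -> no (excluded)
  pos 5: 'a' -> no (excluded)
  pos 6: 'c' -> MATCH
  pos 7: 'e' -> no (excluded)
  pos 8: 'c' -> MATCH
  pos 9: 'a' -> no (excluded)
  pos 10: 'a' -> no (excluded)
Total matches: 4

4


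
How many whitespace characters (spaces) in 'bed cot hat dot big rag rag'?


\s matches whitespace characters (spaces, tabs, etc.).
Text: 'bed cot hat dot big rag rag'
This text has 7 words separated by spaces.
Number of spaces = number of words - 1 = 7 - 1 = 6

6


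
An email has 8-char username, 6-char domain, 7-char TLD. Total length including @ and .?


An email address has format: username@domain.tld
Username length: 8
'@' character: 1
Domain length: 6
'.' character: 1
TLD length: 7
Total = 8 + 1 + 6 + 1 + 7 = 23

23


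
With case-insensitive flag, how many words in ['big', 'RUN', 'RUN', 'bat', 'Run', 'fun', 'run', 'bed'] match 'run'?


Case-insensitive matching: compare each word's lowercase form to 'run'.
  'big' -> lower='big' -> no
  'RUN' -> lower='run' -> MATCH
  'RUN' -> lower='run' -> MATCH
  'bat' -> lower='bat' -> no
  'Run' -> lower='run' -> MATCH
  'fun' -> lower='fun' -> no
  'run' -> lower='run' -> MATCH
  'bed' -> lower='bed' -> no
Matches: ['RUN', 'RUN', 'Run', 'run']
Count: 4

4


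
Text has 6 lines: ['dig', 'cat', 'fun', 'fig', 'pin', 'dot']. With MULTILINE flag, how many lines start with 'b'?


With MULTILINE flag, ^ matches the start of each line.
Lines: ['dig', 'cat', 'fun', 'fig', 'pin', 'dot']
Checking which lines start with 'b':
  Line 1: 'dig' -> no
  Line 2: 'cat' -> no
  Line 3: 'fun' -> no
  Line 4: 'fig' -> no
  Line 5: 'pin' -> no
  Line 6: 'dot' -> no
Matching lines: []
Count: 0

0


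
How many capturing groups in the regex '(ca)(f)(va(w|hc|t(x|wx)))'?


To count capturing groups, count each '(' that starts a group.
Pattern: '(ca)(f)(va(w|hc|t(x|wx)))'
Walking through the pattern:
  Position 0: '(' -> group #1
  Position 4: '(' -> group #2
  Position 7: '(' -> group #3
  Position 10: '(' -> group #4
  Position 17: '(' -> group #5
Total capturing groups: 5

5


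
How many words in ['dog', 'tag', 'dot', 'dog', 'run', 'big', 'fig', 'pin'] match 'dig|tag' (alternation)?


Alternation 'dig|tag' matches either 'dig' or 'tag'.
Checking each word:
  'dog' -> no
  'tag' -> MATCH
  'dot' -> no
  'dog' -> no
  'run' -> no
  'big' -> no
  'fig' -> no
  'pin' -> no
Matches: ['tag']
Count: 1

1


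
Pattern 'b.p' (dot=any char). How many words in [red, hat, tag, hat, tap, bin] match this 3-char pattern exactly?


Pattern 'b.p' means: starts with 'b', any single char, ends with 'p'.
Checking each word (must be exactly 3 chars):
  'red' (len=3): no
  'hat' (len=3): no
  'tag' (len=3): no
  'hat' (len=3): no
  'tap' (len=3): no
  'bin' (len=3): no
Matching words: []
Total: 0

0


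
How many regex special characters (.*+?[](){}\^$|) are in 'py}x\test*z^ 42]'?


Regex special characters are: . * + ? [ ] ( ) { } \ ^ $ |
Scanning 'py}x\test*z^ 42]':
  pos 2: '}' -> SPECIAL
  pos 4: '\' -> SPECIAL
  pos 9: '*' -> SPECIAL
  pos 11: '^' -> SPECIAL
  pos 15: ']' -> SPECIAL
Special chars found: ['}', '\\', '*', '^', ']']
Total: 5

5


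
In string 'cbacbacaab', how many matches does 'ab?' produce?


Pattern 'ab?' matches 'a' optionally followed by 'b'.
String: 'cbacbacaab'
Scanning left to right for 'a' then checking next char:
  Match 1: 'a' (a not followed by b)
  Match 2: 'a' (a not followed by b)
  Match 3: 'a' (a not followed by b)
  Match 4: 'ab' (a followed by b)
Total matches: 4

4


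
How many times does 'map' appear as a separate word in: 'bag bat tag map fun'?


Scanning each word for exact match 'map':
  Word 1: 'bag' -> no
  Word 2: 'bat' -> no
  Word 3: 'tag' -> no
  Word 4: 'map' -> MATCH
  Word 5: 'fun' -> no
Total matches: 1

1


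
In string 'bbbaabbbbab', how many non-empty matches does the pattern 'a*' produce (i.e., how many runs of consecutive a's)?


Pattern 'a*' matches zero or more a's. We want non-empty runs of consecutive a's.
String: 'bbbaabbbbab'
Walking through the string to find runs of a's:
  Run 1: positions 3-4 -> 'aa'
  Run 2: positions 9-9 -> 'a'
Non-empty runs found: ['aa', 'a']
Count: 2

2


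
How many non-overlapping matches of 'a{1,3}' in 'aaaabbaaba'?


Pattern 'a{1,3}' matches between 1 and 3 consecutive a's (greedy).
String: 'aaaabbaaba'
Finding runs of a's and applying greedy matching:
  Run at pos 0: 'aaaa' (length 4)
  Run at pos 6: 'aa' (length 2)
  Run at pos 9: 'a' (length 1)
Matches: ['aaa', 'a', 'aa', 'a']
Count: 4

4


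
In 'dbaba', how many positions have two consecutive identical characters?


Looking for consecutive identical characters in 'dbaba':
  pos 0-1: 'd' vs 'b' -> different
  pos 1-2: 'b' vs 'a' -> different
  pos 2-3: 'a' vs 'b' -> different
  pos 3-4: 'b' vs 'a' -> different
Consecutive identical pairs: []
Count: 0

0


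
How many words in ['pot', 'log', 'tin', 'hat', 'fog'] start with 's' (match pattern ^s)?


Pattern ^s anchors to start of word. Check which words begin with 's':
  'pot' -> no
  'log' -> no
  'tin' -> no
  'hat' -> no
  'fog' -> no
Matching words: []
Count: 0

0


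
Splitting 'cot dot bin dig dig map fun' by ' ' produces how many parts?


Splitting by ' ' breaks the string at each occurrence of the separator.
Text: 'cot dot bin dig dig map fun'
Parts after split:
  Part 1: 'cot'
  Part 2: 'dot'
  Part 3: 'bin'
  Part 4: 'dig'
  Part 5: 'dig'
  Part 6: 'map'
  Part 7: 'fun'
Total parts: 7

7


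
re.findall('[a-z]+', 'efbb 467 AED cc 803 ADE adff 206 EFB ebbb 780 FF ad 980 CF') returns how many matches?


Pattern '[a-z]+' finds one or more lowercase letters.
Text: 'efbb 467 AED cc 803 ADE adff 206 EFB ebbb 780 FF ad 980 CF'
Scanning for matches:
  Match 1: 'efbb'
  Match 2: 'cc'
  Match 3: 'adff'
  Match 4: 'ebbb'
  Match 5: 'ad'
Total matches: 5

5


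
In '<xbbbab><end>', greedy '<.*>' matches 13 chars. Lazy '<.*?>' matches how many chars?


Greedy '<.*>' tries to match as MUCH as possible.
Lazy '<.*?>' tries to match as LITTLE as possible.

String: '<xbbbab><end>'
Greedy '<.*>' starts at first '<' and extends to the LAST '>': '<xbbbab><end>' (13 chars)
Lazy '<.*?>' starts at first '<' and stops at the FIRST '>': '<xbbbab>' (8 chars)

8


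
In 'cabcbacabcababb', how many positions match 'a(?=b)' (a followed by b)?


Lookahead 'a(?=b)' matches 'a' only when followed by 'b'.
String: 'cabcbacabcababb'
Checking each position where char is 'a':
  pos 1: 'a' -> MATCH (next='b')
  pos 5: 'a' -> no (next='c')
  pos 7: 'a' -> MATCH (next='b')
  pos 10: 'a' -> MATCH (next='b')
  pos 12: 'a' -> MATCH (next='b')
Matching positions: [1, 7, 10, 12]
Count: 4

4


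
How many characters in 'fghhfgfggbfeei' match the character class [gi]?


Character class [gi] matches any of: {g, i}
Scanning string 'fghhfgfggbfeei' character by character:
  pos 0: 'f' -> no
  pos 1: 'g' -> MATCH
  pos 2: 'h' -> no
  pos 3: 'h' -> no
  pos 4: 'f' -> no
  pos 5: 'g' -> MATCH
  pos 6: 'f' -> no
  pos 7: 'g' -> MATCH
  pos 8: 'g' -> MATCH
  pos 9: 'b' -> no
  pos 10: 'f' -> no
  pos 11: 'e' -> no
  pos 12: 'e' -> no
  pos 13: 'i' -> MATCH
Total matches: 5

5


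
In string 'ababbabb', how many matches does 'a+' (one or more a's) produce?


Pattern 'a+' matches one or more consecutive a's.
String: 'ababbabb'
Scanning for runs of a:
  Match 1: 'a' (length 1)
  Match 2: 'a' (length 1)
  Match 3: 'a' (length 1)
Total matches: 3

3


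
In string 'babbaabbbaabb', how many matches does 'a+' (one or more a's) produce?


Pattern 'a+' matches one or more consecutive a's.
String: 'babbaabbbaabb'
Scanning for runs of a:
  Match 1: 'a' (length 1)
  Match 2: 'aa' (length 2)
  Match 3: 'aa' (length 2)
Total matches: 3

3


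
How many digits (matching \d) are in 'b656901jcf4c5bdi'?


\d matches any digit 0-9.
Scanning 'b656901jcf4c5bdi':
  pos 1: '6' -> DIGIT
  pos 2: '5' -> DIGIT
  pos 3: '6' -> DIGIT
  pos 4: '9' -> DIGIT
  pos 5: '0' -> DIGIT
  pos 6: '1' -> DIGIT
  pos 10: '4' -> DIGIT
  pos 12: '5' -> DIGIT
Digits found: ['6', '5', '6', '9', '0', '1', '4', '5']
Total: 8

8


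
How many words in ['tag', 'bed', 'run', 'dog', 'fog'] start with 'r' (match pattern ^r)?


Pattern ^r anchors to start of word. Check which words begin with 'r':
  'tag' -> no
  'bed' -> no
  'run' -> MATCH (starts with 'r')
  'dog' -> no
  'fog' -> no
Matching words: ['run']
Count: 1

1


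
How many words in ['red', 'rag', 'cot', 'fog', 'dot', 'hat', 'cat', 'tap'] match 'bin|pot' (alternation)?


Alternation 'bin|pot' matches either 'bin' or 'pot'.
Checking each word:
  'red' -> no
  'rag' -> no
  'cot' -> no
  'fog' -> no
  'dot' -> no
  'hat' -> no
  'cat' -> no
  'tap' -> no
Matches: []
Count: 0

0


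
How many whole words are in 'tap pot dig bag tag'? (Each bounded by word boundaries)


Word boundaries (\b) mark the start/end of each word.
Text: 'tap pot dig bag tag'
Splitting by whitespace:
  Word 1: 'tap'
  Word 2: 'pot'
  Word 3: 'dig'
  Word 4: 'bag'
  Word 5: 'tag'
Total whole words: 5

5


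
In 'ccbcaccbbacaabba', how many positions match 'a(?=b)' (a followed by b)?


Lookahead 'a(?=b)' matches 'a' only when followed by 'b'.
String: 'ccbcaccbbacaabba'
Checking each position where char is 'a':
  pos 4: 'a' -> no (next='c')
  pos 9: 'a' -> no (next='c')
  pos 11: 'a' -> no (next='a')
  pos 12: 'a' -> MATCH (next='b')
Matching positions: [12]
Count: 1

1


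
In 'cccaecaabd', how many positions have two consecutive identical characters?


Looking for consecutive identical characters in 'cccaecaabd':
  pos 0-1: 'c' vs 'c' -> MATCH ('cc')
  pos 1-2: 'c' vs 'c' -> MATCH ('cc')
  pos 2-3: 'c' vs 'a' -> different
  pos 3-4: 'a' vs 'e' -> different
  pos 4-5: 'e' vs 'c' -> different
  pos 5-6: 'c' vs 'a' -> different
  pos 6-7: 'a' vs 'a' -> MATCH ('aa')
  pos 7-8: 'a' vs 'b' -> different
  pos 8-9: 'b' vs 'd' -> different
Consecutive identical pairs: ['cc', 'cc', 'aa']
Count: 3

3


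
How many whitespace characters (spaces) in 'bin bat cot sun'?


\s matches whitespace characters (spaces, tabs, etc.).
Text: 'bin bat cot sun'
This text has 4 words separated by spaces.
Number of spaces = number of words - 1 = 4 - 1 = 3

3


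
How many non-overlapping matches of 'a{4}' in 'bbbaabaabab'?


Pattern 'a{4}' matches exactly 4 consecutive a's (greedy, non-overlapping).
String: 'bbbaabaabab'
Scanning for runs of a's:
  Run at pos 3: 'aa' (length 2) -> 0 match(es)
  Run at pos 6: 'aa' (length 2) -> 0 match(es)
  Run at pos 9: 'a' (length 1) -> 0 match(es)
Matches found: []
Total: 0

0


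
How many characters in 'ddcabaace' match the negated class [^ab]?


Negated class [^ab] matches any char NOT in {a, b}
Scanning 'ddcabaace':
  pos 0: 'd' -> MATCH
  pos 1: 'd' -> MATCH
  pos 2: 'c' -> MATCH
  pos 3: 'a' -> no (excluded)
  pos 4: 'b' -> no (excluded)
  pos 5: 'a' -> no (excluded)
  pos 6: 'a' -> no (excluded)
  pos 7: 'c' -> MATCH
  pos 8: 'e' -> MATCH
Total matches: 5

5


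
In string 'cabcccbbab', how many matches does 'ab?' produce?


Pattern 'ab?' matches 'a' optionally followed by 'b'.
String: 'cabcccbbab'
Scanning left to right for 'a' then checking next char:
  Match 1: 'ab' (a followed by b)
  Match 2: 'ab' (a followed by b)
Total matches: 2

2


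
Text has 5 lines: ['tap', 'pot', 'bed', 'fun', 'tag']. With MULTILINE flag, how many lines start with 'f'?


With MULTILINE flag, ^ matches the start of each line.
Lines: ['tap', 'pot', 'bed', 'fun', 'tag']
Checking which lines start with 'f':
  Line 1: 'tap' -> no
  Line 2: 'pot' -> no
  Line 3: 'bed' -> no
  Line 4: 'fun' -> MATCH
  Line 5: 'tag' -> no
Matching lines: ['fun']
Count: 1

1


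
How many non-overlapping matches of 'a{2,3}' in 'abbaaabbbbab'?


Pattern 'a{2,3}' matches between 2 and 3 consecutive a's (greedy).
String: 'abbaaabbbbab'
Finding runs of a's and applying greedy matching:
  Run at pos 0: 'a' (length 1)
  Run at pos 3: 'aaa' (length 3)
  Run at pos 10: 'a' (length 1)
Matches: ['aaa']
Count: 1

1


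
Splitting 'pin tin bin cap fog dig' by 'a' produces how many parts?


Splitting by 'a' breaks the string at each occurrence of the separator.
Text: 'pin tin bin cap fog dig'
Parts after split:
  Part 1: 'pin tin bin c'
  Part 2: 'p fog dig'
Total parts: 2

2


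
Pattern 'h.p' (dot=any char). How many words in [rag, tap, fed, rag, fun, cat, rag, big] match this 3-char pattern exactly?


Pattern 'h.p' means: starts with 'h', any single char, ends with 'p'.
Checking each word (must be exactly 3 chars):
  'rag' (len=3): no
  'tap' (len=3): no
  'fed' (len=3): no
  'rag' (len=3): no
  'fun' (len=3): no
  'cat' (len=3): no
  'rag' (len=3): no
  'big' (len=3): no
Matching words: []
Total: 0

0


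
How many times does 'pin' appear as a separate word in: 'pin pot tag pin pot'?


Scanning each word for exact match 'pin':
  Word 1: 'pin' -> MATCH
  Word 2: 'pot' -> no
  Word 3: 'tag' -> no
  Word 4: 'pin' -> MATCH
  Word 5: 'pot' -> no
Total matches: 2

2


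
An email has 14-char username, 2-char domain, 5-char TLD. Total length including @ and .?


An email address has format: username@domain.tld
Username length: 14
'@' character: 1
Domain length: 2
'.' character: 1
TLD length: 5
Total = 14 + 1 + 2 + 1 + 5 = 23

23


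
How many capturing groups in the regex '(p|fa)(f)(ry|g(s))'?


To count capturing groups, count each '(' that starts a group.
Pattern: '(p|fa)(f)(ry|g(s))'
Walking through the pattern:
  Position 0: '(' -> group #1
  Position 6: '(' -> group #2
  Position 9: '(' -> group #3
  Position 14: '(' -> group #4
Total capturing groups: 4

4


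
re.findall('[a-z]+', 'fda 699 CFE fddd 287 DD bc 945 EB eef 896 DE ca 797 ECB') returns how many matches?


Pattern '[a-z]+' finds one or more lowercase letters.
Text: 'fda 699 CFE fddd 287 DD bc 945 EB eef 896 DE ca 797 ECB'
Scanning for matches:
  Match 1: 'fda'
  Match 2: 'fddd'
  Match 3: 'bc'
  Match 4: 'eef'
  Match 5: 'ca'
Total matches: 5

5


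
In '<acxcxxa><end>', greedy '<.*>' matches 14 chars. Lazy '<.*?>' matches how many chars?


Greedy '<.*>' tries to match as MUCH as possible.
Lazy '<.*?>' tries to match as LITTLE as possible.

String: '<acxcxxa><end>'
Greedy '<.*>' starts at first '<' and extends to the LAST '>': '<acxcxxa><end>' (14 chars)
Lazy '<.*?>' starts at first '<' and stops at the FIRST '>': '<acxcxxa>' (9 chars)

9


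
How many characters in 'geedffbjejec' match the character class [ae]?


Character class [ae] matches any of: {a, e}
Scanning string 'geedffbjejec' character by character:
  pos 0: 'g' -> no
  pos 1: 'e' -> MATCH
  pos 2: 'e' -> MATCH
  pos 3: 'd' -> no
  pos 4: 'f' -> no
  pos 5: 'f' -> no
  pos 6: 'b' -> no
  pos 7: 'j' -> no
  pos 8: 'e' -> MATCH
  pos 9: 'j' -> no
  pos 10: 'e' -> MATCH
  pos 11: 'c' -> no
Total matches: 4

4


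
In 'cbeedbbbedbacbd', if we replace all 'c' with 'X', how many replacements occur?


re.sub('c', 'X', text) replaces every occurrence of 'c' with 'X'.
Text: 'cbeedbbbedbacbd'
Scanning for 'c':
  pos 0: 'c' -> replacement #1
  pos 12: 'c' -> replacement #2
Total replacements: 2

2


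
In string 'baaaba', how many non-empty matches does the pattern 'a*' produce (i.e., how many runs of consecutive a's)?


Pattern 'a*' matches zero or more a's. We want non-empty runs of consecutive a's.
String: 'baaaba'
Walking through the string to find runs of a's:
  Run 1: positions 1-3 -> 'aaa'
  Run 2: positions 5-5 -> 'a'
Non-empty runs found: ['aaa', 'a']
Count: 2

2


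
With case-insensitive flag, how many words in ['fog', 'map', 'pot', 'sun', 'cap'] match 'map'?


Case-insensitive matching: compare each word's lowercase form to 'map'.
  'fog' -> lower='fog' -> no
  'map' -> lower='map' -> MATCH
  'pot' -> lower='pot' -> no
  'sun' -> lower='sun' -> no
  'cap' -> lower='cap' -> no
Matches: ['map']
Count: 1

1


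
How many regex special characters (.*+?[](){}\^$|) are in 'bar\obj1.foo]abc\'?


Regex special characters are: . * + ? [ ] ( ) { } \ ^ $ |
Scanning 'bar\obj1.foo]abc\':
  pos 3: '\' -> SPECIAL
  pos 8: '.' -> SPECIAL
  pos 12: ']' -> SPECIAL
  pos 16: '\' -> SPECIAL
Special chars found: ['\\', '.', ']', '\\']
Total: 4

4


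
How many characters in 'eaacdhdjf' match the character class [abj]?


Character class [abj] matches any of: {a, b, j}
Scanning string 'eaacdhdjf' character by character:
  pos 0: 'e' -> no
  pos 1: 'a' -> MATCH
  pos 2: 'a' -> MATCH
  pos 3: 'c' -> no
  pos 4: 'd' -> no
  pos 5: 'h' -> no
  pos 6: 'd' -> no
  pos 7: 'j' -> MATCH
  pos 8: 'f' -> no
Total matches: 3

3


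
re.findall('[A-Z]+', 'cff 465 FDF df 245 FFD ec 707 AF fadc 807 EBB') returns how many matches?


Pattern '[A-Z]+' finds one or more uppercase letters.
Text: 'cff 465 FDF df 245 FFD ec 707 AF fadc 807 EBB'
Scanning for matches:
  Match 1: 'FDF'
  Match 2: 'FFD'
  Match 3: 'AF'
  Match 4: 'EBB'
Total matches: 4

4


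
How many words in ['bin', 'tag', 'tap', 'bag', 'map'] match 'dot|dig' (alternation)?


Alternation 'dot|dig' matches either 'dot' or 'dig'.
Checking each word:
  'bin' -> no
  'tag' -> no
  'tap' -> no
  'bag' -> no
  'map' -> no
Matches: []
Count: 0

0


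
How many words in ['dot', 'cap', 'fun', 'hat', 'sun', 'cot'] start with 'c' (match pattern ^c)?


Pattern ^c anchors to start of word. Check which words begin with 'c':
  'dot' -> no
  'cap' -> MATCH (starts with 'c')
  'fun' -> no
  'hat' -> no
  'sun' -> no
  'cot' -> MATCH (starts with 'c')
Matching words: ['cap', 'cot']
Count: 2

2


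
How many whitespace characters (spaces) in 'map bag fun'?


\s matches whitespace characters (spaces, tabs, etc.).
Text: 'map bag fun'
This text has 3 words separated by spaces.
Number of spaces = number of words - 1 = 3 - 1 = 2

2


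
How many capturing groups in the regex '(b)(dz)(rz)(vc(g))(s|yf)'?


To count capturing groups, count each '(' that starts a group.
Pattern: '(b)(dz)(rz)(vc(g))(s|yf)'
Walking through the pattern:
  Position 0: '(' -> group #1
  Position 3: '(' -> group #2
  Position 7: '(' -> group #3
  Position 11: '(' -> group #4
  Position 14: '(' -> group #5
  Position 18: '(' -> group #6
Total capturing groups: 6

6


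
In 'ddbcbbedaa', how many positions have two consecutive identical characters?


Looking for consecutive identical characters in 'ddbcbbedaa':
  pos 0-1: 'd' vs 'd' -> MATCH ('dd')
  pos 1-2: 'd' vs 'b' -> different
  pos 2-3: 'b' vs 'c' -> different
  pos 3-4: 'c' vs 'b' -> different
  pos 4-5: 'b' vs 'b' -> MATCH ('bb')
  pos 5-6: 'b' vs 'e' -> different
  pos 6-7: 'e' vs 'd' -> different
  pos 7-8: 'd' vs 'a' -> different
  pos 8-9: 'a' vs 'a' -> MATCH ('aa')
Consecutive identical pairs: ['dd', 'bb', 'aa']
Count: 3

3


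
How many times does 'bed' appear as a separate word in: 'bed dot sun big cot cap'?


Scanning each word for exact match 'bed':
  Word 1: 'bed' -> MATCH
  Word 2: 'dot' -> no
  Word 3: 'sun' -> no
  Word 4: 'big' -> no
  Word 5: 'cot' -> no
  Word 6: 'cap' -> no
Total matches: 1

1


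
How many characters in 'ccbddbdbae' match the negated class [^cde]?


Negated class [^cde] matches any char NOT in {c, d, e}
Scanning 'ccbddbdbae':
  pos 0: 'c' -> no (excluded)
  pos 1: 'c' -> no (excluded)
  pos 2: 'b' -> MATCH
  pos 3: 'd' -> no (excluded)
  pos 4: 'd' -> no (excluded)
  pos 5: 'b' -> MATCH
  pos 6: 'd' -> no (excluded)
  pos 7: 'b' -> MATCH
  pos 8: 'a' -> MATCH
  pos 9: 'e' -> no (excluded)
Total matches: 4

4


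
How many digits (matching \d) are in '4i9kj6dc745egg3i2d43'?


\d matches any digit 0-9.
Scanning '4i9kj6dc745egg3i2d43':
  pos 0: '4' -> DIGIT
  pos 2: '9' -> DIGIT
  pos 5: '6' -> DIGIT
  pos 8: '7' -> DIGIT
  pos 9: '4' -> DIGIT
  pos 10: '5' -> DIGIT
  pos 14: '3' -> DIGIT
  pos 16: '2' -> DIGIT
  pos 18: '4' -> DIGIT
  pos 19: '3' -> DIGIT
Digits found: ['4', '9', '6', '7', '4', '5', '3', '2', '4', '3']
Total: 10

10


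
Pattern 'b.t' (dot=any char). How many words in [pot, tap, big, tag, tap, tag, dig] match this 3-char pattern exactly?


Pattern 'b.t' means: starts with 'b', any single char, ends with 't'.
Checking each word (must be exactly 3 chars):
  'pot' (len=3): no
  'tap' (len=3): no
  'big' (len=3): no
  'tag' (len=3): no
  'tap' (len=3): no
  'tag' (len=3): no
  'dig' (len=3): no
Matching words: []
Total: 0

0


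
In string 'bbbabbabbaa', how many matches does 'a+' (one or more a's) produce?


Pattern 'a+' matches one or more consecutive a's.
String: 'bbbabbabbaa'
Scanning for runs of a:
  Match 1: 'a' (length 1)
  Match 2: 'a' (length 1)
  Match 3: 'aa' (length 2)
Total matches: 3

3


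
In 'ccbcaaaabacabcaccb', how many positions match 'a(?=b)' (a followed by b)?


Lookahead 'a(?=b)' matches 'a' only when followed by 'b'.
String: 'ccbcaaaabacabcaccb'
Checking each position where char is 'a':
  pos 4: 'a' -> no (next='a')
  pos 5: 'a' -> no (next='a')
  pos 6: 'a' -> no (next='a')
  pos 7: 'a' -> MATCH (next='b')
  pos 9: 'a' -> no (next='c')
  pos 11: 'a' -> MATCH (next='b')
  pos 14: 'a' -> no (next='c')
Matching positions: [7, 11]
Count: 2

2


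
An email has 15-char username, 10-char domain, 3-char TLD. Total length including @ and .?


An email address has format: username@domain.tld
Username length: 15
'@' character: 1
Domain length: 10
'.' character: 1
TLD length: 3
Total = 15 + 1 + 10 + 1 + 3 = 30

30


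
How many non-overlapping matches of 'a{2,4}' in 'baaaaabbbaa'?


Pattern 'a{2,4}' matches between 2 and 4 consecutive a's (greedy).
String: 'baaaaabbbaa'
Finding runs of a's and applying greedy matching:
  Run at pos 1: 'aaaaa' (length 5)
  Run at pos 9: 'aa' (length 2)
Matches: ['aaaa', 'aa']
Count: 2

2


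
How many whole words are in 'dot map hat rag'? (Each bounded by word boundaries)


Word boundaries (\b) mark the start/end of each word.
Text: 'dot map hat rag'
Splitting by whitespace:
  Word 1: 'dot'
  Word 2: 'map'
  Word 3: 'hat'
  Word 4: 'rag'
Total whole words: 4

4


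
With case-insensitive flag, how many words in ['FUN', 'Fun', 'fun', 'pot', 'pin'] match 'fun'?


Case-insensitive matching: compare each word's lowercase form to 'fun'.
  'FUN' -> lower='fun' -> MATCH
  'Fun' -> lower='fun' -> MATCH
  'fun' -> lower='fun' -> MATCH
  'pot' -> lower='pot' -> no
  'pin' -> lower='pin' -> no
Matches: ['FUN', 'Fun', 'fun']
Count: 3

3


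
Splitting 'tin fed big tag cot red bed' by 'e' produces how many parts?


Splitting by 'e' breaks the string at each occurrence of the separator.
Text: 'tin fed big tag cot red bed'
Parts after split:
  Part 1: 'tin f'
  Part 2: 'd big tag cot r'
  Part 3: 'd b'
  Part 4: 'd'
Total parts: 4

4


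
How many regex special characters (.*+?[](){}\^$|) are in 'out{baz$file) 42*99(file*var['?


Regex special characters are: . * + ? [ ] ( ) { } \ ^ $ |
Scanning 'out{baz$file) 42*99(file*var[':
  pos 3: '{' -> SPECIAL
  pos 7: '$' -> SPECIAL
  pos 12: ')' -> SPECIAL
  pos 16: '*' -> SPECIAL
  pos 19: '(' -> SPECIAL
  pos 24: '*' -> SPECIAL
  pos 28: '[' -> SPECIAL
Special chars found: ['{', '$', ')', '*', '(', '*', '[']
Total: 7

7


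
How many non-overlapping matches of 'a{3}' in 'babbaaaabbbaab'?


Pattern 'a{3}' matches exactly 3 consecutive a's (greedy, non-overlapping).
String: 'babbaaaabbbaab'
Scanning for runs of a's:
  Run at pos 1: 'a' (length 1) -> 0 match(es)
  Run at pos 4: 'aaaa' (length 4) -> 1 match(es)
  Run at pos 11: 'aa' (length 2) -> 0 match(es)
Matches found: ['aaa']
Total: 1

1


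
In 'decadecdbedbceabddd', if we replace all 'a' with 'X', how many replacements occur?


re.sub('a', 'X', text) replaces every occurrence of 'a' with 'X'.
Text: 'decadecdbedbceabddd'
Scanning for 'a':
  pos 3: 'a' -> replacement #1
  pos 14: 'a' -> replacement #2
Total replacements: 2

2


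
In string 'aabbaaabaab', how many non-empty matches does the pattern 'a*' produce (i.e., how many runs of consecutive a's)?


Pattern 'a*' matches zero or more a's. We want non-empty runs of consecutive a's.
String: 'aabbaaabaab'
Walking through the string to find runs of a's:
  Run 1: positions 0-1 -> 'aa'
  Run 2: positions 4-6 -> 'aaa'
  Run 3: positions 8-9 -> 'aa'
Non-empty runs found: ['aa', 'aaa', 'aa']
Count: 3

3


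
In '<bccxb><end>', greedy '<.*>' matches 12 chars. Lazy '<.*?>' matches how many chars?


Greedy '<.*>' tries to match as MUCH as possible.
Lazy '<.*?>' tries to match as LITTLE as possible.

String: '<bccxb><end>'
Greedy '<.*>' starts at first '<' and extends to the LAST '>': '<bccxb><end>' (12 chars)
Lazy '<.*?>' starts at first '<' and stops at the FIRST '>': '<bccxb>' (7 chars)

7


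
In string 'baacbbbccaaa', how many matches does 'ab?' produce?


Pattern 'ab?' matches 'a' optionally followed by 'b'.
String: 'baacbbbccaaa'
Scanning left to right for 'a' then checking next char:
  Match 1: 'a' (a not followed by b)
  Match 2: 'a' (a not followed by b)
  Match 3: 'a' (a not followed by b)
  Match 4: 'a' (a not followed by b)
  Match 5: 'a' (a not followed by b)
Total matches: 5

5


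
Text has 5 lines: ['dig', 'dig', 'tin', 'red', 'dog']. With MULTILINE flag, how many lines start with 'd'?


With MULTILINE flag, ^ matches the start of each line.
Lines: ['dig', 'dig', 'tin', 'red', 'dog']
Checking which lines start with 'd':
  Line 1: 'dig' -> MATCH
  Line 2: 'dig' -> MATCH
  Line 3: 'tin' -> no
  Line 4: 'red' -> no
  Line 5: 'dog' -> MATCH
Matching lines: ['dig', 'dig', 'dog']
Count: 3

3


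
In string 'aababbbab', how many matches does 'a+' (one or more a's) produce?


Pattern 'a+' matches one or more consecutive a's.
String: 'aababbbab'
Scanning for runs of a:
  Match 1: 'aa' (length 2)
  Match 2: 'a' (length 1)
  Match 3: 'a' (length 1)
Total matches: 3

3


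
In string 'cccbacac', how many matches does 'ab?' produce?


Pattern 'ab?' matches 'a' optionally followed by 'b'.
String: 'cccbacac'
Scanning left to right for 'a' then checking next char:
  Match 1: 'a' (a not followed by b)
  Match 2: 'a' (a not followed by b)
Total matches: 2

2


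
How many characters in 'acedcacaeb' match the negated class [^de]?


Negated class [^de] matches any char NOT in {d, e}
Scanning 'acedcacaeb':
  pos 0: 'a' -> MATCH
  pos 1: 'c' -> MATCH
  pos 2: 'e' -> no (excluded)
  pos 3: 'd' -> no (excluded)
  pos 4: 'c' -> MATCH
  pos 5: 'a' -> MATCH
  pos 6: 'c' -> MATCH
  pos 7: 'a' -> MATCH
  pos 8: 'e' -> no (excluded)
  pos 9: 'b' -> MATCH
Total matches: 7

7


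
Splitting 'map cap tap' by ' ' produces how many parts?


Splitting by ' ' breaks the string at each occurrence of the separator.
Text: 'map cap tap'
Parts after split:
  Part 1: 'map'
  Part 2: 'cap'
  Part 3: 'tap'
Total parts: 3

3


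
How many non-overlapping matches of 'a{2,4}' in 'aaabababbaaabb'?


Pattern 'a{2,4}' matches between 2 and 4 consecutive a's (greedy).
String: 'aaabababbaaabb'
Finding runs of a's and applying greedy matching:
  Run at pos 0: 'aaa' (length 3)
  Run at pos 4: 'a' (length 1)
  Run at pos 6: 'a' (length 1)
  Run at pos 9: 'aaa' (length 3)
Matches: ['aaa', 'aaa']
Count: 2

2


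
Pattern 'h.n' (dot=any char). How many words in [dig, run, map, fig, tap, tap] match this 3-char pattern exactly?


Pattern 'h.n' means: starts with 'h', any single char, ends with 'n'.
Checking each word (must be exactly 3 chars):
  'dig' (len=3): no
  'run' (len=3): no
  'map' (len=3): no
  'fig' (len=3): no
  'tap' (len=3): no
  'tap' (len=3): no
Matching words: []
Total: 0

0


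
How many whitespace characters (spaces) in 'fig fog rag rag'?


\s matches whitespace characters (spaces, tabs, etc.).
Text: 'fig fog rag rag'
This text has 4 words separated by spaces.
Number of spaces = number of words - 1 = 4 - 1 = 3

3


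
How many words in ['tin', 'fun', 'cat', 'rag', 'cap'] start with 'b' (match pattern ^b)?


Pattern ^b anchors to start of word. Check which words begin with 'b':
  'tin' -> no
  'fun' -> no
  'cat' -> no
  'rag' -> no
  'cap' -> no
Matching words: []
Count: 0

0


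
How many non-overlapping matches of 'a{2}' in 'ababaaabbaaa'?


Pattern 'a{2}' matches exactly 2 consecutive a's (greedy, non-overlapping).
String: 'ababaaabbaaa'
Scanning for runs of a's:
  Run at pos 0: 'a' (length 1) -> 0 match(es)
  Run at pos 2: 'a' (length 1) -> 0 match(es)
  Run at pos 4: 'aaa' (length 3) -> 1 match(es)
  Run at pos 9: 'aaa' (length 3) -> 1 match(es)
Matches found: ['aa', 'aa']
Total: 2

2


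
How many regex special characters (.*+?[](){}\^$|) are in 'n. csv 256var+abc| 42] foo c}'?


Regex special characters are: . * + ? [ ] ( ) { } \ ^ $ |
Scanning 'n. csv 256var+abc| 42] foo c}':
  pos 1: '.' -> SPECIAL
  pos 13: '+' -> SPECIAL
  pos 17: '|' -> SPECIAL
  pos 21: ']' -> SPECIAL
  pos 28: '}' -> SPECIAL
Special chars found: ['.', '+', '|', ']', '}']
Total: 5

5


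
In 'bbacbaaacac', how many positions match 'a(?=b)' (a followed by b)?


Lookahead 'a(?=b)' matches 'a' only when followed by 'b'.
String: 'bbacbaaacac'
Checking each position where char is 'a':
  pos 2: 'a' -> no (next='c')
  pos 5: 'a' -> no (next='a')
  pos 6: 'a' -> no (next='a')
  pos 7: 'a' -> no (next='c')
  pos 9: 'a' -> no (next='c')
Matching positions: []
Count: 0

0


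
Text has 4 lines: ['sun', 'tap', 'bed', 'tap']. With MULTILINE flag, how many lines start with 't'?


With MULTILINE flag, ^ matches the start of each line.
Lines: ['sun', 'tap', 'bed', 'tap']
Checking which lines start with 't':
  Line 1: 'sun' -> no
  Line 2: 'tap' -> MATCH
  Line 3: 'bed' -> no
  Line 4: 'tap' -> MATCH
Matching lines: ['tap', 'tap']
Count: 2

2


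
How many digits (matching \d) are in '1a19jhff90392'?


\d matches any digit 0-9.
Scanning '1a19jhff90392':
  pos 0: '1' -> DIGIT
  pos 2: '1' -> DIGIT
  pos 3: '9' -> DIGIT
  pos 8: '9' -> DIGIT
  pos 9: '0' -> DIGIT
  pos 10: '3' -> DIGIT
  pos 11: '9' -> DIGIT
  pos 12: '2' -> DIGIT
Digits found: ['1', '1', '9', '9', '0', '3', '9', '2']
Total: 8

8


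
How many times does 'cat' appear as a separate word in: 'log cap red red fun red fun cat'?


Scanning each word for exact match 'cat':
  Word 1: 'log' -> no
  Word 2: 'cap' -> no
  Word 3: 'red' -> no
  Word 4: 'red' -> no
  Word 5: 'fun' -> no
  Word 6: 'red' -> no
  Word 7: 'fun' -> no
  Word 8: 'cat' -> MATCH
Total matches: 1

1


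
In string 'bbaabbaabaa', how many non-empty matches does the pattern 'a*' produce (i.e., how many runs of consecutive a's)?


Pattern 'a*' matches zero or more a's. We want non-empty runs of consecutive a's.
String: 'bbaabbaabaa'
Walking through the string to find runs of a's:
  Run 1: positions 2-3 -> 'aa'
  Run 2: positions 6-7 -> 'aa'
  Run 3: positions 9-10 -> 'aa'
Non-empty runs found: ['aa', 'aa', 'aa']
Count: 3

3


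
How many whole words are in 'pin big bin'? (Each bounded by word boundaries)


Word boundaries (\b) mark the start/end of each word.
Text: 'pin big bin'
Splitting by whitespace:
  Word 1: 'pin'
  Word 2: 'big'
  Word 3: 'bin'
Total whole words: 3

3


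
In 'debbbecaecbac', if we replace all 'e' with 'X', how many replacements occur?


re.sub('e', 'X', text) replaces every occurrence of 'e' with 'X'.
Text: 'debbbecaecbac'
Scanning for 'e':
  pos 1: 'e' -> replacement #1
  pos 5: 'e' -> replacement #2
  pos 8: 'e' -> replacement #3
Total replacements: 3

3


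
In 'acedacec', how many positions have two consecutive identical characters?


Looking for consecutive identical characters in 'acedacec':
  pos 0-1: 'a' vs 'c' -> different
  pos 1-2: 'c' vs 'e' -> different
  pos 2-3: 'e' vs 'd' -> different
  pos 3-4: 'd' vs 'a' -> different
  pos 4-5: 'a' vs 'c' -> different
  pos 5-6: 'c' vs 'e' -> different
  pos 6-7: 'e' vs 'c' -> different
Consecutive identical pairs: []
Count: 0

0


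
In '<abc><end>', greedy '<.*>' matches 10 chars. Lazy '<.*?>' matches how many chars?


Greedy '<.*>' tries to match as MUCH as possible.
Lazy '<.*?>' tries to match as LITTLE as possible.

String: '<abc><end>'
Greedy '<.*>' starts at first '<' and extends to the LAST '>': '<abc><end>' (10 chars)
Lazy '<.*?>' starts at first '<' and stops at the FIRST '>': '<abc>' (5 chars)

5


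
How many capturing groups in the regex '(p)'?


To count capturing groups, count each '(' that starts a group.
Pattern: '(p)'
Walking through the pattern:
  Position 0: '(' -> group #1
Total capturing groups: 1

1


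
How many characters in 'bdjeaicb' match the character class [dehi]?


Character class [dehi] matches any of: {d, e, h, i}
Scanning string 'bdjeaicb' character by character:
  pos 0: 'b' -> no
  pos 1: 'd' -> MATCH
  pos 2: 'j' -> no
  pos 3: 'e' -> MATCH
  pos 4: 'a' -> no
  pos 5: 'i' -> MATCH
  pos 6: 'c' -> no
  pos 7: 'b' -> no
Total matches: 3

3


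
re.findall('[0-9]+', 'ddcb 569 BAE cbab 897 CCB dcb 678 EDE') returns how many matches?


Pattern '[0-9]+' finds one or more digits.
Text: 'ddcb 569 BAE cbab 897 CCB dcb 678 EDE'
Scanning for matches:
  Match 1: '569'
  Match 2: '897'
  Match 3: '678'
Total matches: 3

3


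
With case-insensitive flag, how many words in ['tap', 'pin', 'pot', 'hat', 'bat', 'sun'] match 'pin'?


Case-insensitive matching: compare each word's lowercase form to 'pin'.
  'tap' -> lower='tap' -> no
  'pin' -> lower='pin' -> MATCH
  'pot' -> lower='pot' -> no
  'hat' -> lower='hat' -> no
  'bat' -> lower='bat' -> no
  'sun' -> lower='sun' -> no
Matches: ['pin']
Count: 1

1


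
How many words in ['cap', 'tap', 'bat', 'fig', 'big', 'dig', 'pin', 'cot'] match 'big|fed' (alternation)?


Alternation 'big|fed' matches either 'big' or 'fed'.
Checking each word:
  'cap' -> no
  'tap' -> no
  'bat' -> no
  'fig' -> no
  'big' -> MATCH
  'dig' -> no
  'pin' -> no
  'cot' -> no
Matches: ['big']
Count: 1

1


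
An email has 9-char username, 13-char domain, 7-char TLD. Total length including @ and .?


An email address has format: username@domain.tld
Username length: 9
'@' character: 1
Domain length: 13
'.' character: 1
TLD length: 7
Total = 9 + 1 + 13 + 1 + 7 = 31

31


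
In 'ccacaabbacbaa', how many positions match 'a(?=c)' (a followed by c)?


Lookahead 'a(?=c)' matches 'a' only when followed by 'c'.
String: 'ccacaabbacbaa'
Checking each position where char is 'a':
  pos 2: 'a' -> MATCH (next='c')
  pos 4: 'a' -> no (next='a')
  pos 5: 'a' -> no (next='b')
  pos 8: 'a' -> MATCH (next='c')
  pos 11: 'a' -> no (next='a')
Matching positions: [2, 8]
Count: 2

2


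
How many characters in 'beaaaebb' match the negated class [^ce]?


Negated class [^ce] matches any char NOT in {c, e}
Scanning 'beaaaebb':
  pos 0: 'b' -> MATCH
  pos 1: 'e' -> no (excluded)
  pos 2: 'a' -> MATCH
  pos 3: 'a' -> MATCH
  pos 4: 'a' -> MATCH
  pos 5: 'e' -> no (excluded)
  pos 6: 'b' -> MATCH
  pos 7: 'b' -> MATCH
Total matches: 6

6


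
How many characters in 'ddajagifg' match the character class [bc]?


Character class [bc] matches any of: {b, c}
Scanning string 'ddajagifg' character by character:
  pos 0: 'd' -> no
  pos 1: 'd' -> no
  pos 2: 'a' -> no
  pos 3: 'j' -> no
  pos 4: 'a' -> no
  pos 5: 'g' -> no
  pos 6: 'i' -> no
  pos 7: 'f' -> no
  pos 8: 'g' -> no
Total matches: 0

0
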